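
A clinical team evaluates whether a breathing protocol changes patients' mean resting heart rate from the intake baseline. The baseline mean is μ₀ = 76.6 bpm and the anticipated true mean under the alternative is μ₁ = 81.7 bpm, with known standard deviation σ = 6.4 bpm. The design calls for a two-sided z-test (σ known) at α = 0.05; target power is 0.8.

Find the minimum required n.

Standardized effect: d = |μ₁ − μ₀| / σ = |81.7 − 76.6| / 6.4 = 0.7969
For power 0.8 need Φ(δ − z_{0.025}) = 0.8, so δ = z_{0.025} + z_{0.20} = 1.960 + 0.842 = 2.802.
(Ignoring the negligible lower-tail rejection probability gives the usual closed-form inversion.)
δ = d·√n ⇒ n = (δ/d)² = (2.802 / 0.7969)² = 12.36.
Round up to the next whole unit.

n = 13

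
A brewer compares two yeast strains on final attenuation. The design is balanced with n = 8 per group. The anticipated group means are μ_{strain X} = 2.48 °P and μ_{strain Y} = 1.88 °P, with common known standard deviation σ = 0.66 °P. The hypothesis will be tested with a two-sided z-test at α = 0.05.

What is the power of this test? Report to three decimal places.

Power ≈ 0.444

Standardized effect: d = |μ_{strain X} − μ_{strain Y}| / σ = |2.48 − 1.88| / 0.66 = 0.9091
Noncentrality parameter: δ = d·√(n/2) = 0.9091 × √(8/2) = 1.8182
Two-sided α = 0.05 → critical value z_{0.025} = 1.960.
Power = Φ(δ − 1.960) + Φ(−δ − 1.960) = Φ(-0.142) + Φ(-3.778) = 0.4436 + 0.0001 = 0.4437.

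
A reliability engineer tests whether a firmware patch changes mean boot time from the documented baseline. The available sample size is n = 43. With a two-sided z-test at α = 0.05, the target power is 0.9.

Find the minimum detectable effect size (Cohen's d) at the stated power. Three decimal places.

Required noncentrality: δ = z_{0.025} + z_{0.10} = 1.960 + 1.282 = 3.242.
(The second rejection-region term Φ(−δ − z_{α/2}) is negligible and dropped.)
δ = d·√n ⇒ d = δ/√n = 3.242/√43 = 0.4943.

d ≈ 0.494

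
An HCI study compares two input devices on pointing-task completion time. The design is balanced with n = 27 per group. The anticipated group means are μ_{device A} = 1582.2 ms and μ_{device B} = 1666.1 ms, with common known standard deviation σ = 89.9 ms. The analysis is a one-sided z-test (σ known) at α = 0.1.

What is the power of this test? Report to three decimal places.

Power ≈ 0.984

Standardized effect: d = |μ_{device A} − μ_{device B}| / σ = |1582.2 − 1666.1| / 89.9 = 0.9333
Noncentrality parameter: δ = d·√(n/2) = 0.9333 × √(27/2) = 3.4290
One-sided α = 0.1 → critical value z_{0.1} = 1.282.
Power = Φ(δ − 1.282) = Φ(2.147) = 0.9841.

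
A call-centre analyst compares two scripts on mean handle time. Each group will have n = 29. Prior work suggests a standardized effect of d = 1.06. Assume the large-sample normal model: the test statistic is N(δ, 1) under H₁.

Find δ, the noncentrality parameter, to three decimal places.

δ = d·√(n/2) = 1.06 × √(29/2) = 4.0364

δ ≈ 4.036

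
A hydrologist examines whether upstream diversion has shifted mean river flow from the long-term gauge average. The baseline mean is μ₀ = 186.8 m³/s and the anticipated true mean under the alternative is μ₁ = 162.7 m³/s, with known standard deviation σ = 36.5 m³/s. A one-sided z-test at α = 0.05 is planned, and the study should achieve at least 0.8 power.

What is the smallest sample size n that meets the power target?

Standardized effect: d = |μ₁ − μ₀| / σ = |162.7 − 186.8| / 36.5 = 0.6603
Set Φ(δ − 1.645) = 0.8; then δ − 1.645 = Φ⁻¹(0.8) = 0.842, giving δ = 2.486.
δ = d·√n ⇒ n = (δ/d)² = (2.486 / 0.6603)² = 14.18.
Rounding up, n = 15.

n = 15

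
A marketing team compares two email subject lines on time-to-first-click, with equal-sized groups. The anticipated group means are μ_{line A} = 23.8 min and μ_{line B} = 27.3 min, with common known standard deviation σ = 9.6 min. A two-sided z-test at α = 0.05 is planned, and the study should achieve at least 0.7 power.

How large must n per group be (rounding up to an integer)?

Standardized effect: d = |μ_{line A} − μ_{line B}| / σ = |23.8 − 27.3| / 9.6 = 0.3646
For power 0.7 need Φ(δ − z_{0.025}) = 0.7, so δ = z_{0.025} + z_{0.30} = 1.960 + 0.524 = 2.484.
(For δ > 0 the lower-tail rejection region contributes negligibly to power, so the one-term inversion is standard.)
δ = d·√(n/2) ⇒ n = 2(δ/d)² = 2 × (2.484 / 0.3646)² = 92.87.
Rounding up, n = 93 per group.

n = 93 per group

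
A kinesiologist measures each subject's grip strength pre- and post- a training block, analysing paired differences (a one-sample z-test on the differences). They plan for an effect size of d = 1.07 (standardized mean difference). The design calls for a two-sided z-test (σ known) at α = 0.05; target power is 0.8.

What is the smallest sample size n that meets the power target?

n = 7

For power 0.8 need Φ(δ − z_{0.025}) = 0.8, so δ = z_{0.025} + z_{0.20} = 1.960 + 0.842 = 2.802.
(For δ > 0 the lower-tail rejection region contributes negligibly to power, so the one-term inversion is standard.)
δ = d·√n ⇒ n = (δ/d)² = (2.802 / 1.07)² = 6.86.
Rounding up, n = 7.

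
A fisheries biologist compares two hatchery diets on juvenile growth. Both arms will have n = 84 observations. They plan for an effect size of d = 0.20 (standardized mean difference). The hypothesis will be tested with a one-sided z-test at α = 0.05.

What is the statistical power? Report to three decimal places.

Power ≈ 0.364

Noncentrality parameter: δ = d·√(n/2) = 0.20 × √(84/2) = 1.2961
One-sided α = 0.05 → critical value z_{0.05} = 1.645.
Power = P(Z > 1.645 − δ) = Φ(-0.349) = 0.3637.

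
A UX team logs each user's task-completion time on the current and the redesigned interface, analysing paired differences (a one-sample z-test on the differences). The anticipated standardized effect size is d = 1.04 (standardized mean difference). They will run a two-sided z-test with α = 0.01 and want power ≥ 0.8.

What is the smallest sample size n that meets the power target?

n = 11

For power 0.8 need Φ(δ − z_{0.005}) = 0.8, so δ = z_{0.005} + z_{0.20} = 2.576 + 0.842 = 3.417.
(For δ > 0 the lower-tail rejection region contributes negligibly to power, so the one-term inversion is standard.)
δ = d·√n ⇒ n = (δ/d)² = (3.417 / 1.04)² = 10.80.
Rounding up, n = 11.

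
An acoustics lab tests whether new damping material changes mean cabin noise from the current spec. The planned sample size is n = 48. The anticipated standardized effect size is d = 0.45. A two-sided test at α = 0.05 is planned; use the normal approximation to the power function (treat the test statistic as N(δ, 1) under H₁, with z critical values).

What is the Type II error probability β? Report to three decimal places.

β ≈ 0.123

Noncentrality parameter: δ = d·√n = 0.45 × √48 = 3.1177
Two-sided α = 0.05 → critical value z_{0.025} = 1.960.
Power = Φ(δ − 1.960) + Φ(−δ − 1.960) = Φ(1.158) + Φ(-5.078) = 0.8765 + 0.0000 = 0.8765.
Type II error: β = 1 − power = 1 − 0.8765 = 0.1235.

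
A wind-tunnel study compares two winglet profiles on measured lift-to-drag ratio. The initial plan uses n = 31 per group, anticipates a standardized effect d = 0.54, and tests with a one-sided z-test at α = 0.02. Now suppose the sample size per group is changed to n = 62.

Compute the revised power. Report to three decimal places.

Power ≈ 0.830

With n = 62 per group: δ = d·√(n/2) = 0.54 × √(62/2) = 3.0066. Critical value z_{0.02} = 2.054.
Revised power = P(Z > 2.054 − δ) = Φ(0.953) = 0.8297.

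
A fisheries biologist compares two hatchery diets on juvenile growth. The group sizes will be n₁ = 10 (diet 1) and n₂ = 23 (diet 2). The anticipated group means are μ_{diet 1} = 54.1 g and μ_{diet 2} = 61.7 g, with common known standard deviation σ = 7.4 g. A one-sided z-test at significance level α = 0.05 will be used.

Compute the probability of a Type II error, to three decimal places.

β ≈ 0.143

Standardized effect: d = |μ_{diet 1} − μ_{diet 2}| / σ = |54.1 − 61.7| / 7.4 = 1.0270
Noncentrality parameter: δ = d / √(1/n₁ + 1/n₂) = 1.0270 / √(1/10 + 1/23) = 2.7114
Critical value for a one-sided test at α = 0.05: z_α = 1.645.
Power = P(Z > 1.645 − δ) = Φ(1.067) = 0.8569.
Type II error: β = 1 − power = 1 − 0.8569 = 0.1431.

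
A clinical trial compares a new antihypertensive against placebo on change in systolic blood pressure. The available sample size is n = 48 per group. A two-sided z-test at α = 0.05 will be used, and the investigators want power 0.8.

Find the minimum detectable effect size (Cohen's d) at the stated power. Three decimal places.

d ≈ 0.572

Required noncentrality: δ = z_{0.025} + z_{0.20} = 1.960 + 0.842 = 2.802.
(The second rejection-region term Φ(−δ − z_{α/2}) is negligible and dropped.)
δ = d·√(n/2) ⇒ d = δ/√(n/2) = 2.802/√(48/2) = 0.5719.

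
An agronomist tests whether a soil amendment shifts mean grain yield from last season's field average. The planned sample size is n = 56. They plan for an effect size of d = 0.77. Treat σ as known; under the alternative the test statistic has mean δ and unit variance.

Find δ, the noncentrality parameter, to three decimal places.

δ = d·√n = 0.77 × √56 = 5.7622

δ ≈ 5.762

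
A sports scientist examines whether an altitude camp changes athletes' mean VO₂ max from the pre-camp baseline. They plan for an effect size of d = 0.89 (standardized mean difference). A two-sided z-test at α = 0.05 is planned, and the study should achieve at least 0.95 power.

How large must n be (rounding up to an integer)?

For power 0.95 need Φ(δ − z_{0.025}) = 0.95, so δ = z_{0.025} + z_{0.05} = 1.960 + 1.645 = 3.605.
(Ignoring the negligible lower-tail rejection probability gives the usual closed-form inversion.)
δ = d·√n ⇒ n = (δ/d)² = (3.605 / 0.89)² = 16.41.
Rounding up, n = 17.

n = 17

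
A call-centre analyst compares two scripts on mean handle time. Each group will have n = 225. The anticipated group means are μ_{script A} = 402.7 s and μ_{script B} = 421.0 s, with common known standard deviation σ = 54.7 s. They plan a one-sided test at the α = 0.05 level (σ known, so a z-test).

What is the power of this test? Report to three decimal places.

Power ≈ 0.972

Standardized effect: d = |μ_{script A} − μ_{script B}| / σ = |402.7 − 421.0| / 54.7 = 0.3346
Noncentrality parameter: δ = d·√(n/2) = 0.3346 × √(225/2) = 3.5485
Critical value for a one-sided test at α = 0.05: z_α = 1.645.
Power = Φ(δ − 1.645) = Φ(1.904) = 0.9715.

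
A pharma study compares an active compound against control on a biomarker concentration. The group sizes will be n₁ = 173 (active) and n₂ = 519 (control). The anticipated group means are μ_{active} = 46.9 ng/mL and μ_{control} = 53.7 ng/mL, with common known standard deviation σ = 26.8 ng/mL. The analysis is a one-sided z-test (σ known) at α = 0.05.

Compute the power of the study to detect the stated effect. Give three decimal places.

Power ≈ 0.893

Standardized effect: d = |μ_{active} − μ_{control}| / σ = |46.9 − 53.7| / 26.8 = 0.2537
Noncentrality parameter: δ = d / √(1/n₁ + 1/n₂) = 0.2537 / √(1/173 + 1/519) = 2.8902
Critical value for a one-sided test at α = 0.05: z_α = 1.645.
Power = P(Z > 1.645 − δ) = Φ(1.245) = 0.8935.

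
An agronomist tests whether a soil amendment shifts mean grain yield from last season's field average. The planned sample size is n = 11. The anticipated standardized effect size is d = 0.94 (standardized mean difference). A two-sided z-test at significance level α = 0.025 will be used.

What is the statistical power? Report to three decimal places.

Power ≈ 0.810

Noncentrality parameter: δ = d·√n = 0.94 × √11 = 3.1176
Critical value for a two-sided test at α = 0.025: z_{α/2} = 2.241.
Power = Φ(δ − 2.241) + Φ(−δ − 2.241) = Φ(0.876) + Φ(-5.359) = 0.8095 + 0.0000 = 0.8095.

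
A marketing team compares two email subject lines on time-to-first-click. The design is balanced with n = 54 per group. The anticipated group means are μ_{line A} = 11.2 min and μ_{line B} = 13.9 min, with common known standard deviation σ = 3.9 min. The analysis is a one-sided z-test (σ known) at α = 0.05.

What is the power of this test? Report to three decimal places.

Power ≈ 0.975

Standardized effect: d = |μ_{line A} − μ_{line B}| / σ = |11.2 − 13.9| / 3.9 = 0.6923
Noncentrality parameter: δ = d·√(n/2) = 0.6923 × √(54/2) = 3.5973
Critical value for a one-sided test at α = 0.05: z_α = 1.645.
Power = Φ(δ − 1.645) = Φ(1.952) = 0.9746.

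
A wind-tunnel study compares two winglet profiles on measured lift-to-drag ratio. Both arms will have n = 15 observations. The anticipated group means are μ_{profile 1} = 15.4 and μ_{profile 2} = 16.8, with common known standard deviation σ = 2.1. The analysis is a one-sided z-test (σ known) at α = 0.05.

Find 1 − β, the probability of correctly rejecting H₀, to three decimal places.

Standardized effect: d = |μ_{profile 1} − μ_{profile 2}| / σ = |15.4 − 16.8| / 2.1 = 0.6667
Noncentrality parameter: δ = d·√(n/2) = 0.6667 × √(15/2) = 1.8257
One-sided α = 0.05 → critical value z_{0.05} = 1.645.
Power = Φ(δ − 1.645) = Φ(0.181) = 0.5718.

Power ≈ 0.572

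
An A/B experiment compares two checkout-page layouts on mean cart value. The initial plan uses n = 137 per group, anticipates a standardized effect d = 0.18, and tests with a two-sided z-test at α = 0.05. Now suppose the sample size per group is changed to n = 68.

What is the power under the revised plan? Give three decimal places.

With n = 68 per group: δ = d·√(n/2) = 0.18 × √(68/2) = 1.0496. Critical value z_{0.025} = 1.960.
Revised power = Φ(δ − 1.960) + Φ(−δ − 1.960) = Φ(-0.910) + Φ(-3.010) = 0.1813 + 0.0013 = 0.1826.

Power ≈ 0.183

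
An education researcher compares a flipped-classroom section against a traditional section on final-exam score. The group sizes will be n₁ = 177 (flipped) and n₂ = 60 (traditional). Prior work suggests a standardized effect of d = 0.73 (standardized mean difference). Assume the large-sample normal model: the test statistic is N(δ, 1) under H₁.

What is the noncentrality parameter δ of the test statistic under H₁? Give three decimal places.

δ ≈ 4.887

The noncentrality parameter scales effect size by the design's sample-size factor: δ = d / √(1/n₁ + 1/n₂) = 0.73 / √(1/177 + 1/60) = 4.8866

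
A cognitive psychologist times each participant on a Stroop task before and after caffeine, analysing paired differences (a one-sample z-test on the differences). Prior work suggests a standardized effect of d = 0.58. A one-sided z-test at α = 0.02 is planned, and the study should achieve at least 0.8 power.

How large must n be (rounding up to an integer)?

For power 0.8 need Φ(δ − z_{0.02}) = 0.8, so δ = z_{0.02} + z_{0.20} = 2.054 + 0.842 = 2.895.
δ = d·√n ⇒ n = (δ/d)² = (2.895 / 0.58)² = 24.92.
Round up to the next whole unit.

n = 25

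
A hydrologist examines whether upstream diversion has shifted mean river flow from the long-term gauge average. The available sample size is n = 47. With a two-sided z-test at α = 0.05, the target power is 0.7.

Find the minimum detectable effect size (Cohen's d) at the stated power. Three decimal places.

Required noncentrality: δ = z_{0.025} + z_{0.30} = 1.960 + 0.524 = 2.484.
(Lower-tail contribution to power is negligible for δ > 0.)
δ = d·√n ⇒ d = δ/√n = 2.484/√47 = 0.3624.

d ≈ 0.362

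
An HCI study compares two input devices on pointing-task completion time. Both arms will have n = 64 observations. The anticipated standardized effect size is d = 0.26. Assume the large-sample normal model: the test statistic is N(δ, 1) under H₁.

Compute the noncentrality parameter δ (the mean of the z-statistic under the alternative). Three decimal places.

δ ≈ 1.471

The noncentrality parameter scales effect size by the design's sample-size factor: δ = d·√(n/2) = 0.26 × √(64/2) = 1.4708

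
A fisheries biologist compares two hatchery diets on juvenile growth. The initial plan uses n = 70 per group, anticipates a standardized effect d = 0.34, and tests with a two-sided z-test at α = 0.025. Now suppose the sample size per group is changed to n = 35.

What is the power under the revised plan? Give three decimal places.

With n = 35 per group: δ = d·√(n/2) = 0.34 × √(35/2) = 1.4223. Critical value z_{0.0125} = 2.241.
Revised power = Φ(δ − 2.241) + Φ(−δ − 2.241) = Φ(-0.819) + Φ(-3.664) = 0.2064 + 0.0001 = 0.2065.

Power ≈ 0.206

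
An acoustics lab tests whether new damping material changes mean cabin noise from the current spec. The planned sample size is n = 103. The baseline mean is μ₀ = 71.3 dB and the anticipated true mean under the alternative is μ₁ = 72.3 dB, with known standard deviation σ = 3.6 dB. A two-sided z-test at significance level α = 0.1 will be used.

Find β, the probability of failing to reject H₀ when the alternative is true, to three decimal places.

Standardized effect: d = |μ₁ − μ₀| / σ = |72.3 − 71.3| / 3.6 = 0.2778
Noncentrality parameter: δ = d·√n = 0.2778 × √103 = 2.8191
Two-sided α = 0.1 → critical value z_{0.05} = 1.645.
Power = Φ(δ − 1.645) + Φ(−δ − 1.645) = Φ(1.174) + Φ(-4.464) = 0.8799 + 0.0000 = 0.8799.
Type II error: β = 1 − power = 1 − 0.8799 = 0.1201.

β ≈ 0.120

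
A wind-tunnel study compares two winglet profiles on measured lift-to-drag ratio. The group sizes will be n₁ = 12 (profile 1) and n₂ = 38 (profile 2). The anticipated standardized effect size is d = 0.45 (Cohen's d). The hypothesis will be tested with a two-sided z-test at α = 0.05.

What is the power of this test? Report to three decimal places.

Noncentrality parameter: λ = d / √(1/n₁ + 1/n₂) = 0.45 / √(1/12 + 1/38) = 1.3590
Critical value for a two-sided test at α = 0.05: z_{α/2} = 1.960.
Power = Φ(λ − 1.960) + Φ(−λ − 1.960) = Φ(-0.601) + Φ(-3.319) = 0.2739 + 0.0005 = 0.2744.

Power ≈ 0.274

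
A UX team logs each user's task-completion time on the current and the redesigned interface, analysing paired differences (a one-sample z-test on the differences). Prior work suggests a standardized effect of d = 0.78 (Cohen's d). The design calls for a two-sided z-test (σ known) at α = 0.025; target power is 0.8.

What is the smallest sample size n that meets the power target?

n = 16

Set Φ(δ − 2.241) = 0.8; then δ − 2.241 = Φ⁻¹(0.8) = 0.842, giving δ = 3.083.
(Ignoring the negligible lower-tail rejection probability gives the usual closed-form inversion.)
δ = d·√n ⇒ n = (δ/d)² = (3.083 / 0.78)² = 15.62.
Round up to the next whole unit.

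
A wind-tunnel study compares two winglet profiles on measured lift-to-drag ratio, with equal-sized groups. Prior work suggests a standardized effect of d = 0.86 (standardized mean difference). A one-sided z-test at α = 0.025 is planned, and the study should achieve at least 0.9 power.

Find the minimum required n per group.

n = 29 per group

For power 0.9 need Φ(δ − z_{0.025}) = 0.9, so δ = z_{0.025} + z_{0.10} = 1.960 + 1.282 = 3.242.
δ = d·√(n/2) ⇒ n = 2(δ/d)² = 2 × (3.242 / 0.86)² = 28.41.
Round up to the next whole unit.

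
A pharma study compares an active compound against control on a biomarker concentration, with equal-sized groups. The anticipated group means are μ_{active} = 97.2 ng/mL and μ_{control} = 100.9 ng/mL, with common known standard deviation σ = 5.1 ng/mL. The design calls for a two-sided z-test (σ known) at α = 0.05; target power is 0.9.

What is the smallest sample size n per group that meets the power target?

n = 40 per group

Standardized effect: d = |μ_{active} − μ_{control}| / σ = |97.2 − 100.9| / 5.1 = 0.7255
Set Φ(δ − 1.960) = 0.9; then δ − 1.960 = Φ⁻¹(0.9) = 1.282, giving δ = 3.242.
(For δ > 0 the lower-tail rejection region contributes negligibly to power, so the one-term inversion is standard.)
δ = d·√(n/2) ⇒ n = 2(δ/d)² = 2 × (3.242 / 0.7255)² = 39.93.
Rounding up, n = 40 per group.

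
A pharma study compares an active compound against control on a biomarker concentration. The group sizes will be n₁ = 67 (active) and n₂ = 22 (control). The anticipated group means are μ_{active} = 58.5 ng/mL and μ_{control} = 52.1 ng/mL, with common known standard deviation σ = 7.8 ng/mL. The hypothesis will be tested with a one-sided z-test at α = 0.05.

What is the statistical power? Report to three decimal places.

Standardized effect: d = |μ_{active} − μ_{control}| / σ = |58.5 − 52.1| / 7.8 = 0.8205
Noncentrality parameter: δ = d / √(1/n₁ + 1/n₂) = 0.8205 / √(1/67 + 1/22) = 3.3392
One-sided α = 0.05 → critical value z_{0.05} = 1.645.
Power = P(Z > 1.645 − δ) = Φ(1.694) = 0.9549.

Power ≈ 0.955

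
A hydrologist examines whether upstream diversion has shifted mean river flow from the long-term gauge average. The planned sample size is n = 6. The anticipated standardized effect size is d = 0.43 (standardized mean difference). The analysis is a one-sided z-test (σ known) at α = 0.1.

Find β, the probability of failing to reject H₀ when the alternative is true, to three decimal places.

Noncentrality parameter: δ = d·√n = 0.43 × √6 = 1.0533
Critical value for a one-sided test at α = 0.1: z_α = 1.282.
Power = P(Z > 1.282 − δ) = Φ(-0.228) = 0.4097.
Type II error: β = 1 − power = 1 − 0.4097 = 0.5903.

β ≈ 0.590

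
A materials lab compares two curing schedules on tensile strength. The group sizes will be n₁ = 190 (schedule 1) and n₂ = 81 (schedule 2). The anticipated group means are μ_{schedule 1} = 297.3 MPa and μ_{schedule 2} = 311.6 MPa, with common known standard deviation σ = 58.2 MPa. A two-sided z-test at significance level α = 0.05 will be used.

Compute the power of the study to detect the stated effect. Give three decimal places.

Power ≈ 0.457

Standardized effect: d = |μ_{schedule 1} − μ_{schedule 2}| / σ = |297.3 − 311.6| / 58.2 = 0.2457
Noncentrality parameter: δ = d / √(1/n₁ + 1/n₂) = 0.2457 / √(1/190 + 1/81) = 1.8516
Two-sided α = 0.05 → critical value z_{0.025} = 1.960.
Power = Φ(δ − 1.960) + Φ(−δ − 1.960) = Φ(-0.108) + Φ(-3.812) = 0.4569 + 0.0001 = 0.4569.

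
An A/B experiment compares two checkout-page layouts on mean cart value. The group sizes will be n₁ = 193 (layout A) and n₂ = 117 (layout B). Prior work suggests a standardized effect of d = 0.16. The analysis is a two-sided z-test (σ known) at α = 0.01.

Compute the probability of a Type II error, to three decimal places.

β ≈ 0.887

Noncentrality parameter: λ = d / √(1/n₁ + 1/n₂) = 0.16 / √(1/193 + 1/117) = 1.3656
Critical value for a two-sided test at α = 0.01: z_{α/2} = 2.576.
Power = Φ(λ − 2.576) + Φ(−λ − 2.576) = Φ(-1.210) + Φ(-3.941) = 0.1131 + 0.0000 = 0.1131.
Type II error: β = 1 − power = 1 − 0.1131 = 0.8869.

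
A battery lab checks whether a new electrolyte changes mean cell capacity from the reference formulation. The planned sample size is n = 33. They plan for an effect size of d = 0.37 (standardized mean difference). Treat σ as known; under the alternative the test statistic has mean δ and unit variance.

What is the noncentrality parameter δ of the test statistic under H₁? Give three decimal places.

The noncentrality parameter scales effect size by the design's sample-size factor: δ = d·√n = 0.37 × √33 = 2.1255

δ ≈ 2.125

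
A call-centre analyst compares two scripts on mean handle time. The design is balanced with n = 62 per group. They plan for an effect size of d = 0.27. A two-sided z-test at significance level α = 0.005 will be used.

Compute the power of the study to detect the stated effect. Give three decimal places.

Power ≈ 0.096

Noncentrality parameter: δ = d·√(n/2) = 0.27 × √(62/2) = 1.5033
Critical value for a two-sided test at α = 0.005: z_{α/2} = 2.807.
Power = Φ(δ − 2.807) + Φ(−δ − 2.807) = Φ(-1.304) + Φ(-4.310) = 0.0962 + 0.0000 = 0.0962.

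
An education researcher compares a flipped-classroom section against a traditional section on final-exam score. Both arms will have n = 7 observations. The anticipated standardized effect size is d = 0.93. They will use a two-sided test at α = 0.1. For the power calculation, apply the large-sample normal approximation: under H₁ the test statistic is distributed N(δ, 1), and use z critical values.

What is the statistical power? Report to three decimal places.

Noncentrality parameter: δ = d·√(n/2) = 0.93 × √(7/2) = 1.7399
Two-sided α = 0.1 → critical value z_{0.05} = 1.645.
Power = Φ(δ − 1.645) + Φ(−δ − 1.645) = Φ(0.095) + Φ(-3.385) = 0.5378 + 0.0004 = 0.5382.

Power ≈ 0.538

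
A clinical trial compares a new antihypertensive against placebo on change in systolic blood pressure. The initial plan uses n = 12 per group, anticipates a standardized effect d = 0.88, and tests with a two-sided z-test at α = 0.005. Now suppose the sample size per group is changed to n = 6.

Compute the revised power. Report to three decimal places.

With n = 6 per group: δ = d·√(n/2) = 0.88 × √(6/2) = 1.5242. Critical value z_{0.0025} = 2.807.
Revised power = Φ(δ − 2.807) + Φ(−δ − 2.807) = Φ(-1.283) + Φ(-4.331) = 0.0998 + 0.0000 = 0.0998.

Power ≈ 0.100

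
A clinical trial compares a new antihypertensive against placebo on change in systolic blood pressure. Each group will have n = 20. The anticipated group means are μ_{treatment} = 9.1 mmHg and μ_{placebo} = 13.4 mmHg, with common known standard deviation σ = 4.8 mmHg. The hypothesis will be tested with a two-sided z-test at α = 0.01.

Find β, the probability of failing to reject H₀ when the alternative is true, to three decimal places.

Standardized effect: d = |μ_{treatment} − μ_{placebo}| / σ = |9.1 − 13.4| / 4.8 = 0.8958
Noncentrality parameter: δ = d·√(n/2) = 0.8958 × √(20/2) = 2.8329
Critical value for a two-sided test at α = 0.01: z_{α/2} = 2.576.
Power = Φ(δ − 2.576) + Φ(−δ − 2.576) = Φ(0.257) + Φ(-5.409) = 0.6014 + 0.0000 = 0.6014.
Type II error: β = 1 − power = 1 − 0.6014 = 0.3986.

β ≈ 0.399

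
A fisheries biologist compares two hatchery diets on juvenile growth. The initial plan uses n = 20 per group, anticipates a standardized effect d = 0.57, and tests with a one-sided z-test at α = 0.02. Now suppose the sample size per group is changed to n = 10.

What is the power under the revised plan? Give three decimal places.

With n = 10 per group: δ = d·√(n/2) = 0.57 × √(10/2) = 1.2746. Critical value z_{0.02} = 2.054.
Revised power = Φ(δ − 2.054) = Φ(-0.779) = 0.2179.

Power ≈ 0.218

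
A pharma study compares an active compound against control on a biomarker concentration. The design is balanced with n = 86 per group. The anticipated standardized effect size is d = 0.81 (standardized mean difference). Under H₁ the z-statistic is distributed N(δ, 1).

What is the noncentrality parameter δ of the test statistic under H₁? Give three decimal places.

δ = d·√(n/2) = 0.81 × √(86/2) = 5.3115

δ ≈ 5.312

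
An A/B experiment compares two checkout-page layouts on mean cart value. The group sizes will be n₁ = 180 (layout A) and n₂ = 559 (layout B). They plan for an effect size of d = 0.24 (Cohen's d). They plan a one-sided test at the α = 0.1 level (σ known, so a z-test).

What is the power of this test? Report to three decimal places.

Noncentrality parameter: δ = d / √(1/n₁ + 1/n₂) = 0.24 / √(1/180 + 1/559) = 2.8005
One-sided α = 0.1 → critical value z_{0.1} = 1.282.
Power = P(Z > 1.282 − δ) = Φ(1.519) = 0.9356.

Power ≈ 0.936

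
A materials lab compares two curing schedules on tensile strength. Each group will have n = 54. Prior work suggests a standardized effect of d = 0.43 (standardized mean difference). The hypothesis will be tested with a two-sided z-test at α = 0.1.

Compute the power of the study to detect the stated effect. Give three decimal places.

Power ≈ 0.722

Noncentrality parameter: δ = d·√(n/2) = 0.43 × √(54/2) = 2.2343
Two-sided α = 0.1 → critical value z_{0.05} = 1.645.
Power = Φ(δ − 1.645) + Φ(−δ − 1.645) = Φ(0.589) + Φ(-3.879) = 0.7222 + 0.0001 = 0.7223.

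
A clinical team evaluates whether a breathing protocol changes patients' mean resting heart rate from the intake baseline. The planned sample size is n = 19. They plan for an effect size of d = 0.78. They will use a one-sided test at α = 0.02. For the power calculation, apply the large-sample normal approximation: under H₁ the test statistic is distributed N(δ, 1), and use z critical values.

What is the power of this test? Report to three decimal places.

Power ≈ 0.911

Noncentrality parameter: λ = d·√n = 0.78 × √19 = 3.3999
Critical value for a one-sided test at α = 0.02: z_α = 2.054.
Power = Φ(λ − 2.054) = Φ(1.346) = 0.9109.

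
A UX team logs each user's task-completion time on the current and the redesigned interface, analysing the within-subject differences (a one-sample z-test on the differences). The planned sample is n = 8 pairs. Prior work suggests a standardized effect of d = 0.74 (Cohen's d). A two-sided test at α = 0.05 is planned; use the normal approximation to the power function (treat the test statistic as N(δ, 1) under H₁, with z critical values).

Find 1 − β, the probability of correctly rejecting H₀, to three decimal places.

Power ≈ 0.553

Noncentrality parameter: δ = d·√n = 0.74 × √8 = 2.0930
Critical value for a two-sided test at α = 0.05: z_{α/2} = 1.960.
Power = Φ(δ − 1.960) + Φ(−δ − 1.960) = Φ(0.133) + Φ(-4.053) = 0.5529 + 0.0000 = 0.5530.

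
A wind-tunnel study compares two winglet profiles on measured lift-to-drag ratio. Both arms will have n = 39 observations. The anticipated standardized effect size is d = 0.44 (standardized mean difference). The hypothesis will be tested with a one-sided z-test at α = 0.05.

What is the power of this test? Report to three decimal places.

Noncentrality parameter: λ = d·√(n/2) = 0.44 × √(39/2) = 1.9430
Critical value for a one-sided test at α = 0.05: z_α = 1.645.
Power = P(Z > 1.645 − λ) = Φ(0.298) = 0.6172.

Power ≈ 0.617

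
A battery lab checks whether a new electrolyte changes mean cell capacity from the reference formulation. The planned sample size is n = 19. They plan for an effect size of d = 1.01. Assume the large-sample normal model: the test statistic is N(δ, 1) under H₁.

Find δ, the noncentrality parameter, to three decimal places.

The noncentrality parameter scales effect size by the design's sample-size factor: δ = d·√n = 1.01 × √19 = 4.4025

δ ≈ 4.402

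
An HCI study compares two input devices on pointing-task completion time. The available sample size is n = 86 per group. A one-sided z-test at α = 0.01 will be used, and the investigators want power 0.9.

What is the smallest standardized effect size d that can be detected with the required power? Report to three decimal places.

d ≈ 0.550

Required noncentrality: δ = z_{0.01} + z_{0.10} = 2.326 + 1.282 = 3.608.
δ = d·√(n/2) ⇒ d = δ/√(n/2) = 3.608/√(86/2) = 0.5502.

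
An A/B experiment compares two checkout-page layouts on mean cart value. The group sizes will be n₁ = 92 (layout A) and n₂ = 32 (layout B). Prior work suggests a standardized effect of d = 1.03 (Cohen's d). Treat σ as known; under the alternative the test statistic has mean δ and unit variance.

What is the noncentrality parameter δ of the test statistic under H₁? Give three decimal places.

δ ≈ 5.019

δ = d / √(1/n₁ + 1/n₂) = 1.03 / √(1/92 + 1/32) = 5.0187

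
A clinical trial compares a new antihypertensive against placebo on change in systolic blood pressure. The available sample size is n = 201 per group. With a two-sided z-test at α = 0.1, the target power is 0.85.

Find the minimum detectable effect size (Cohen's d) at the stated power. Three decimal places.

Need Φ(δ − 1.645) = 0.85, so δ = 1.645 + 1.036 = 2.681.
(The second rejection-region term Φ(−δ − z_{α/2}) is negligible and dropped.)
δ = d·√(n/2) ⇒ d = δ/√(n/2) = 2.681/√(201/2) = 0.2675.

d ≈ 0.267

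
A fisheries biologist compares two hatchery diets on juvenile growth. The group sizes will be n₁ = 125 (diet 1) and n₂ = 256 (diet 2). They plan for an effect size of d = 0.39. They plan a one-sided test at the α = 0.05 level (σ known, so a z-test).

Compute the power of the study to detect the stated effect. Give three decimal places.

Noncentrality parameter: λ = d / √(1/n₁ + 1/n₂) = 0.39 / √(1/125 + 1/256) = 3.5742
One-sided α = 0.05 → critical value z_{0.05} = 1.645.
Power = Φ(λ − 1.645) = Φ(1.929) = 0.9732.

Power ≈ 0.973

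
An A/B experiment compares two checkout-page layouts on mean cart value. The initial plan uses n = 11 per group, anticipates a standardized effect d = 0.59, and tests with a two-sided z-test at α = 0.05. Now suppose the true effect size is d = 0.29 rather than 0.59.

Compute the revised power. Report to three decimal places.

Power ≈ 0.104

With d = 0.29: δ = d·√(n/2) = 0.29 × √(11/2) = 0.6801. Critical value z_{0.025} = 1.960.
Revised power = Φ(δ − 1.960) + Φ(−δ − 1.960) = Φ(-1.280) + Φ(-2.640) = 0.1003 + 0.0041 = 0.1044.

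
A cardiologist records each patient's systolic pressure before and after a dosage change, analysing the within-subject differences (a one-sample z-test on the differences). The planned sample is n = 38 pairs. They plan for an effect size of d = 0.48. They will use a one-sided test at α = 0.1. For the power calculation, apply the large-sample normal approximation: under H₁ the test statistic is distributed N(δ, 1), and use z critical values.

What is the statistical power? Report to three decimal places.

Power ≈ 0.953

Noncentrality parameter: δ = d·√n = 0.48 × √38 = 2.9589
Critical value for a one-sided test at α = 0.1: z_α = 1.282.
Power = P(Z > 1.282 − δ) = Φ(1.677) = 0.9533.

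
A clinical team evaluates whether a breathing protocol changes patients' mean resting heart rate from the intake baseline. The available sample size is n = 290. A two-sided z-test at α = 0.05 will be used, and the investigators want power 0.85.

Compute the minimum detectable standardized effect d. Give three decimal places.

d ≈ 0.176

Required noncentrality: δ = z_{0.025} + z_{0.15} = 1.960 + 1.036 = 2.996.
(The second rejection-region term Φ(−δ − z_{α/2}) is negligible and dropped.)
δ = d·√n ⇒ d = δ/√n = 2.996/√290 = 0.1760.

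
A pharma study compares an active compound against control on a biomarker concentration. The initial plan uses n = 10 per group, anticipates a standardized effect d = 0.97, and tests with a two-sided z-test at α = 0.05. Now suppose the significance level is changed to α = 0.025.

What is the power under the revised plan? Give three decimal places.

Power ≈ 0.471

δ = d·√(n/2) = 0.97 × √(10/2) = 2.1690 (unchanged). New critical value: z_{0.0125} = 2.241.
Revised power = Φ(δ − 2.241) + Φ(−δ − 2.241) = Φ(-0.072) + Φ(-4.410) = 0.4711 + 0.0000 = 0.4711.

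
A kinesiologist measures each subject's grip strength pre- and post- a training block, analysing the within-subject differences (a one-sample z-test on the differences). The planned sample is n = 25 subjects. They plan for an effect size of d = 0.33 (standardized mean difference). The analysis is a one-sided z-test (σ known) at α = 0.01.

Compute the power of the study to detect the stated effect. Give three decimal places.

Noncentrality parameter: δ = d·√n = 0.33 × √25 = 1.6500
Critical value for a one-sided test at α = 0.01: z_α = 2.326.
Power = Φ(δ − 2.326) = Φ(-0.676) = 0.2494.

Power ≈ 0.249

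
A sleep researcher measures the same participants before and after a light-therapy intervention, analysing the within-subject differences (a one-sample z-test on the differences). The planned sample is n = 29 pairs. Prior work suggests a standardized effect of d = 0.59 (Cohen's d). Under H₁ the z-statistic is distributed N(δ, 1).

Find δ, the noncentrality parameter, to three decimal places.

δ ≈ 3.177

δ = d·√n = 0.59 × √29 = 3.1772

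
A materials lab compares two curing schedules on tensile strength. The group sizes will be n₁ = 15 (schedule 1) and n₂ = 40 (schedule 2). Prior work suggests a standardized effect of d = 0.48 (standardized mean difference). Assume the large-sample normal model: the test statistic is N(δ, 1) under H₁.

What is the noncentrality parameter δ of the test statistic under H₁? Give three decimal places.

The noncentrality parameter scales effect size by the design's sample-size factor: δ = d / √(1/n₁ + 1/n₂) = 0.48 / √(1/15 + 1/40) = 1.5854

δ ≈ 1.585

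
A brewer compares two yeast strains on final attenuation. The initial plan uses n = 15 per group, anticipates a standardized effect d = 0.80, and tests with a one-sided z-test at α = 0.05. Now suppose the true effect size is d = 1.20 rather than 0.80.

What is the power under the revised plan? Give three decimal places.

Power ≈ 0.950

With d = 1.20: δ = d·√(n/2) = 1.20 × √(15/2) = 3.2863. Critical value z_{0.05} = 1.645.
Revised power = Φ(δ − 1.645) = Φ(1.641) = 0.9497.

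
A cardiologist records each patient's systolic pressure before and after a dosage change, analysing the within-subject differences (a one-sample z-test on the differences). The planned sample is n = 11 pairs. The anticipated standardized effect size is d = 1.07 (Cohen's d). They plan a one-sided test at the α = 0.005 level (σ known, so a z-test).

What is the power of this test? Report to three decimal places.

Power ≈ 0.835

Noncentrality parameter: δ = d·√n = 1.07 × √11 = 3.5488
Critical value for a one-sided test at α = 0.005: z_α = 2.576.
Power = P(Z > 2.576 − δ) = Φ(0.973) = 0.8347.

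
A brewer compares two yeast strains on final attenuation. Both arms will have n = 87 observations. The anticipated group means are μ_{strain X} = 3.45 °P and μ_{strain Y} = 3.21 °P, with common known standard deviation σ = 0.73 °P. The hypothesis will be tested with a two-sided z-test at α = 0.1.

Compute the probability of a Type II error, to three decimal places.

β ≈ 0.300

Standardized effect: d = |μ_{strain X} − μ_{strain Y}| / σ = |3.45 − 3.21| / 0.73 = 0.3288
Noncentrality parameter: δ = d·√(n/2) = 0.3288 × √(87/2) = 2.1684
Two-sided α = 0.1 → critical value z_{0.05} = 1.645.
Power = Φ(δ − 1.645) + Φ(−δ − 1.645) = Φ(0.524) + Φ(-3.813) = 0.6997 + 0.0001 = 0.6998.
Type II error: β = 1 − power = 1 − 0.6998 = 0.3002.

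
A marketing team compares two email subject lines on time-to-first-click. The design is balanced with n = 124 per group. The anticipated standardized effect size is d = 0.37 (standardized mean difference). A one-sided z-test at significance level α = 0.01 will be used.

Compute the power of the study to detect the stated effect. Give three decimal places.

Noncentrality parameter: δ = d·√(n/2) = 0.37 × √(124/2) = 2.9134
One-sided α = 0.01 → critical value z_{0.01} = 2.326.
Power = Φ(δ − 2.326) = Φ(0.587) = 0.7214.

Power ≈ 0.721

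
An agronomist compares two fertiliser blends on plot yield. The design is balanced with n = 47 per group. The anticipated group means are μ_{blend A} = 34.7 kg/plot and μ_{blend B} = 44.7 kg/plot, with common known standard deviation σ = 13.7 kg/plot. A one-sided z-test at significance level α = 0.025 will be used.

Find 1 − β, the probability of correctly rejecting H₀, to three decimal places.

Standardized effect: d = |μ_{blend A} − μ_{blend B}| / σ = |34.7 − 44.7| / 13.7 = 0.7299
Noncentrality parameter: δ = d·√(n/2) = 0.7299 × √(47/2) = 3.5385
Critical value for a one-sided test at α = 0.025: z_α = 1.960.
Power = Φ(δ − 1.960) = Φ(1.578) = 0.9428.

Power ≈ 0.943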